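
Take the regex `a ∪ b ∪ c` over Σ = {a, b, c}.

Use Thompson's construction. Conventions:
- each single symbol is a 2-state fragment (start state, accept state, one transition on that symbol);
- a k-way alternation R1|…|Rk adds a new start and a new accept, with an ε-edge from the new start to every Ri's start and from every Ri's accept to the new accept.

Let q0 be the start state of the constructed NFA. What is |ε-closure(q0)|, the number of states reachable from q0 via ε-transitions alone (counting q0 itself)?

4

Compute the ε-closure size of each fragment's start state recursively; a symbol fragment's start has no outgoing ε-edge, so its closure is just itself (size 1).
  a ∪ b ∪ c → new start ε-reaches every alternative's start; none of them accept ε, so the new accept is not reached: |closure| = 1 + 1 + 1 + 1 = 4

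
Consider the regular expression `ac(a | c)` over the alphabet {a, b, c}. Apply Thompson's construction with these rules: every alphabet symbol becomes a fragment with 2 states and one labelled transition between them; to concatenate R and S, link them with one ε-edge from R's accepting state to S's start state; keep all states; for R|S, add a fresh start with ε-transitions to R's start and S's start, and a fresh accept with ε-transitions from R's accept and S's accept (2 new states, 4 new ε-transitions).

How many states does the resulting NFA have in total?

Recursing over subexpressions:
Each of the 4 symbol leaves contributes a 2-state fragment.
  a | c — 6 states
  ac(a | c) — 10 states

10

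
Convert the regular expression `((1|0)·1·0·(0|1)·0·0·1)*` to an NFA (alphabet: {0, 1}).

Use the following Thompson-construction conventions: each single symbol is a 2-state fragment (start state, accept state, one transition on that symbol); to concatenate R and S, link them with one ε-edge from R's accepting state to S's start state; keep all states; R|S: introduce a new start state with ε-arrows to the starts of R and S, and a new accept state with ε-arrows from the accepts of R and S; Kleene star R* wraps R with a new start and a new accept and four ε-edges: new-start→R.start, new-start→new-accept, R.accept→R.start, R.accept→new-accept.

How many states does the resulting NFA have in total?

Recursing over subexpressions:
Each of the 9 symbol leaves contributes a 2-state fragment.
  1|0 → 6 states
  0|1 → 6 states
  (1|0)·1·0·(0|1)·0·0·1 → 22 states
  ((1|0)·1·0·(0|1)·0·0·1)* → 24 states

24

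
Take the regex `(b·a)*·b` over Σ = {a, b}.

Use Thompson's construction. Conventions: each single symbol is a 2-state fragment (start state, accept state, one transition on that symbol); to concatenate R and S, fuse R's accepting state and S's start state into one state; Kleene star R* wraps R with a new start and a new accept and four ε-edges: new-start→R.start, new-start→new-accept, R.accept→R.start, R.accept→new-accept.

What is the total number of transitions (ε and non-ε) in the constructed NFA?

Recursing over subexpressions:
Each of the 3 symbol leaves contributes 1 transition (1 symbol, 0 ε).
  b·a = 2 transitions (2 symbol, 0 ε)
  (b·a)* = 6 transitions (2 symbol, 4 ε)
  (b·a)*·b = 7 transitions (3 symbol, 4 ε)

7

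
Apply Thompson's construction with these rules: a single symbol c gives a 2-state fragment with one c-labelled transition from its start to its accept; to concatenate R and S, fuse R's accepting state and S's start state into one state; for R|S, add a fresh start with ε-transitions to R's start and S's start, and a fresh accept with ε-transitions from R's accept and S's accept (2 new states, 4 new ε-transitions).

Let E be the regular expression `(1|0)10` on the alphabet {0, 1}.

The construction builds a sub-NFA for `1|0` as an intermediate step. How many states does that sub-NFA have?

Fragment for `1|0`:
Each of the 2 symbol leaves contributes a 2-state fragment.
  1|0 : 6 states

6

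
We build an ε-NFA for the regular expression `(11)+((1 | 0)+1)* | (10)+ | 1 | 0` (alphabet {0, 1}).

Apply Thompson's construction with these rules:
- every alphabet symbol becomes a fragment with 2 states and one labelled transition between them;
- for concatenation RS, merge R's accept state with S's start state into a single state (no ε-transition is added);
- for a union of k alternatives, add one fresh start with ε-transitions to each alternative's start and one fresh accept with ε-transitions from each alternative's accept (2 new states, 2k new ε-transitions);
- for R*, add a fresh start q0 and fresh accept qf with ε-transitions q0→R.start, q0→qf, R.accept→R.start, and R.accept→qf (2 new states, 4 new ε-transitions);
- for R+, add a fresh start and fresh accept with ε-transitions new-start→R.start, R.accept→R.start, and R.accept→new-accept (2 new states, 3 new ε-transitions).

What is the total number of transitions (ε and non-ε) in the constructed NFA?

34

Building bottom-up:
Each of the 9 symbol leaves contributes 1 transition (1 symbol, 0 ε).
  11 — 2 transitions (2 symbol, 0 ε)
  (11)+ — 5 transitions (2 symbol, 3 ε)
  1 | 0 — 6 transitions (2 symbol, 4 ε)
  (1 | 0)+ — 9 transitions (2 symbol, 7 ε)
  (1 | 0)+1 — 10 transitions (3 symbol, 7 ε)
  ((1 | 0)+1)* — 14 transitions (3 symbol, 11 ε)
  (11)+((1 | 0)+1)* — 19 transitions (5 symbol, 14 ε)
  10 — 2 transitions (2 symbol, 0 ε)
  (10)+ — 5 transitions (2 symbol, 3 ε)
  (11)+((1 | 0)+1)* | (10)+ | 1 | 0 — 34 transitions (9 symbol, 25 ε)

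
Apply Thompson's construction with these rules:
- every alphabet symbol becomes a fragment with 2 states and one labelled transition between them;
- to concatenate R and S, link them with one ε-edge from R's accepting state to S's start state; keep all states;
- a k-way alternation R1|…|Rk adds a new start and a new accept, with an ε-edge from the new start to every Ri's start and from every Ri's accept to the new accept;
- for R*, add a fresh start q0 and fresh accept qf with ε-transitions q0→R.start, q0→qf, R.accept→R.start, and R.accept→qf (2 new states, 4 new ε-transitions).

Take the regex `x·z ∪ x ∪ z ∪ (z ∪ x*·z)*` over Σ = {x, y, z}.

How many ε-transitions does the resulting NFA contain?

Building bottom-up:
Each of the 7 symbol leaves contributes 0 ε-transitions.
  x·z → 1 ε-transition
  x* → 4 ε-transitions
  x*·z → 5 ε-transitions
  z ∪ x*·z → 9 ε-transitions
  (z ∪ x*·z)* → 13 ε-transitions
  x·z ∪ x ∪ z ∪ (z ∪ x*·z)* → 22 ε-transitions

22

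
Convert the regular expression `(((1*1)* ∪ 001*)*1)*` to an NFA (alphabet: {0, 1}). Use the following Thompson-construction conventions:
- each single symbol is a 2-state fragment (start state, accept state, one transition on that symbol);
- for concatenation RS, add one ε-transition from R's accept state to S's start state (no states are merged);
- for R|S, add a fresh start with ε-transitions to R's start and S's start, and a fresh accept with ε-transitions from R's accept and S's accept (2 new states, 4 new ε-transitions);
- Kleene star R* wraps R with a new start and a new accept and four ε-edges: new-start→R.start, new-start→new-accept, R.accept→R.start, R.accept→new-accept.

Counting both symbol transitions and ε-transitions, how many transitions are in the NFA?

Per subexpression:
Each of the 6 symbol leaves contributes 1 transition (1 symbol, 0 ε).
  1* → 5 transitions (1 symbol, 4 ε)
  1*1 → 7 transitions (2 symbol, 5 ε)
  (1*1)* → 11 transitions (2 symbol, 9 ε)
  1* → 5 transitions (1 symbol, 4 ε)
  001* → 9 transitions (3 symbol, 6 ε)
  (1*1)* ∪ 001* → 24 transitions (5 symbol, 19 ε)
  ((1*1)* ∪ 001*)* → 28 transitions (5 symbol, 23 ε)
  ((1*1)* ∪ 001*)*1 → 30 transitions (6 symbol, 24 ε)
  (((1*1)* ∪ 001*)*1)* → 34 transitions (6 symbol, 28 ε)

34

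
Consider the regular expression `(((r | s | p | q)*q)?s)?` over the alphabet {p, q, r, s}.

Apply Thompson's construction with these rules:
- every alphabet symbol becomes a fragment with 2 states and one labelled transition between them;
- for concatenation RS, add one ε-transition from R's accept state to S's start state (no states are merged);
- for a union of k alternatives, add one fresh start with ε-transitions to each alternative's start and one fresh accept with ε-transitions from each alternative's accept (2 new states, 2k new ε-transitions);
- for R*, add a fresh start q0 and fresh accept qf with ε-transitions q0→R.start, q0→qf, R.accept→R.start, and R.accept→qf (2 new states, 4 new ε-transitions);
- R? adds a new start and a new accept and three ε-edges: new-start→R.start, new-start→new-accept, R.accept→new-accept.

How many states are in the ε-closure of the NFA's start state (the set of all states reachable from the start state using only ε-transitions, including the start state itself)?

Work bottom-up. For each fragment F, track |ε-closure(F.start)| and whether F's accept lies in that closure (i.e. whether F accepts ε). A single-symbol fragment has closure size 1 and does not accept ε.
  r | s | p | q — C = 1 + 1 + 1 + 1 + 1 = 5 (the new accept is not ε-reachable since no branch accepts ε)
  (r | s | p | q)* — new start has ε-edges to the inner start and to the new accept, so C = 2 + 5 = 7
  (r | s | p | q)*q — the left operand accepts ε, so the closure extends into the next operand (via the concat ε-link); C = 7 + 1 = 8
  ((r | s | p | q)*q)? — new start has ε-edges to the inner start and to the new accept, so C = 2 + 8 = 10
  ((r | s | p | q)*q)?s — C = 10 + 1 = 11 (closure spills across the concat boundary because the left factor accepts ε)
  (((r | s | p | q)*q)?s)? — C = 1 (new start) + 11 (body) + 1 (new accept, via ε) = 13

13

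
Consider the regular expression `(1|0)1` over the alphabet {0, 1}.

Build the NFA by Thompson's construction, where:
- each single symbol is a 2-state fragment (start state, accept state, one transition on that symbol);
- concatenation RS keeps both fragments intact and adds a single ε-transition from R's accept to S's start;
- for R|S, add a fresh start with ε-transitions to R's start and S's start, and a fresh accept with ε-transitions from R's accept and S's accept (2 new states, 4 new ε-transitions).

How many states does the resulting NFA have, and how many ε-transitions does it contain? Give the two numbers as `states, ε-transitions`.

8, 5

By structural recursion:
Each of the 3 symbol leaves contributes 2 states and 0 ε-transitions.
  1|0 : 6 states, 4 ε-transitions
  (1|0)1 : 8 states, 5 ε-transitions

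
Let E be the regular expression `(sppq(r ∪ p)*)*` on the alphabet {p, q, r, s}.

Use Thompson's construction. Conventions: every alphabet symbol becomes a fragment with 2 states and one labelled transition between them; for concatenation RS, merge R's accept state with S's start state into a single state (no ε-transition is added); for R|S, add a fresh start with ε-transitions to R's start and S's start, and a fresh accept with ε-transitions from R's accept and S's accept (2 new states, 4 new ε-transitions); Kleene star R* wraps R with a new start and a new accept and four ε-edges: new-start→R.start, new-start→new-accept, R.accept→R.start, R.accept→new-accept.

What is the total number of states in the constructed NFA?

Per subexpression:
Each of the 6 symbol leaves contributes a 2-state fragment.
  r ∪ p — 6 states
  (r ∪ p)* — 8 states
  sppq(r ∪ p)* — 12 states
  (sppq(r ∪ p)*)* — 14 states

14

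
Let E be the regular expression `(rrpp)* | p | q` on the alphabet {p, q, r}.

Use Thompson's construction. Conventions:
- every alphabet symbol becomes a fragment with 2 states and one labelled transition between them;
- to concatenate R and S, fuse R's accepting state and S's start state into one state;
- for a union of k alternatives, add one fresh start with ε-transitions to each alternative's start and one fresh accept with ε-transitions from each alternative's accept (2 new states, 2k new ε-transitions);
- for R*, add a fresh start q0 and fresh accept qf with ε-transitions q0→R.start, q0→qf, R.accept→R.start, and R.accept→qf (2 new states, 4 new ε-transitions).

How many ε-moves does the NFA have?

10

Per subexpression:
Each of the 6 symbol leaves contributes 0 ε-transitions.
  rrpp → 0 ε-transitions
  (rrpp)* → 4 ε-transitions
  (rrpp)* | p | q → 10 ε-transitions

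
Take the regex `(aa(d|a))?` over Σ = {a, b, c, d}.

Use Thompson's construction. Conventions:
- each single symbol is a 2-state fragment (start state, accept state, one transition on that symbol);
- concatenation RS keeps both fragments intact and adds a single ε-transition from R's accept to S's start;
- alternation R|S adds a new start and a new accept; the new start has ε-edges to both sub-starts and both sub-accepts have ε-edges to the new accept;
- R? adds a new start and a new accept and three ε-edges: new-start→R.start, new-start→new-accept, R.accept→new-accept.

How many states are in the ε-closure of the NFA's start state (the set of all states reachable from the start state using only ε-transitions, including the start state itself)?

Let C(F) = |ε-closure(F.start)| within fragment F, and note whether F accepts ε. Symbol fragments have C = 1 and do not accept ε. Then:
  d|a → new start ε-reaches every alternative's start; none of them accept ε, so the new accept is not reached: C = 1 + 1 + 1 = 3
  aa(d|a) → same as the first factor's closure: C = 1
  (aa(d|a))? → new start has ε-edges to the inner start and to the new accept, so C = 2 + 1 = 3

3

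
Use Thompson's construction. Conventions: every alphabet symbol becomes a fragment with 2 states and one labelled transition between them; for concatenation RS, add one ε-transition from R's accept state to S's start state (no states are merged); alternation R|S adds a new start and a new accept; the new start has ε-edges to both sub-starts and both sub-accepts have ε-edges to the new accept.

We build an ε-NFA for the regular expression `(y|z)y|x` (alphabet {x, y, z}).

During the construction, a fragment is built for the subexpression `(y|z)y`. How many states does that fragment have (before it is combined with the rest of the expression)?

Fragment for `(y|z)y`:
Each of the 3 symbol leaves contributes a 2-state fragment.
  y|z → 6 states
  (y|z)y → 8 states

8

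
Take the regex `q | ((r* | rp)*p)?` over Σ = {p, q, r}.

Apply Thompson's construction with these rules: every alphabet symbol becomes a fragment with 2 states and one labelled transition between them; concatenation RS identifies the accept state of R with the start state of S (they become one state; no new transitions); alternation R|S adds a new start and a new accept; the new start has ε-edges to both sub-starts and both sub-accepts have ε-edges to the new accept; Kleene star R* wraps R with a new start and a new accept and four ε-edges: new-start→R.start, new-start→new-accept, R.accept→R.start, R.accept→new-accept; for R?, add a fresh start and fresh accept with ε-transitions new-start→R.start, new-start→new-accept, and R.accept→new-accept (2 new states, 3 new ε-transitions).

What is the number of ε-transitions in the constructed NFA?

Per subexpression:
Each of the 5 symbol leaves contributes 0 ε-transitions.
  r* = 4 ε-transitions
  rp = 0 ε-transitions
  r* | rp = 8 ε-transitions
  (r* | rp)* = 12 ε-transitions
  (r* | rp)*p = 12 ε-transitions
  ((r* | rp)*p)? = 15 ε-transitions
  q | ((r* | rp)*p)? = 19 ε-transitions

19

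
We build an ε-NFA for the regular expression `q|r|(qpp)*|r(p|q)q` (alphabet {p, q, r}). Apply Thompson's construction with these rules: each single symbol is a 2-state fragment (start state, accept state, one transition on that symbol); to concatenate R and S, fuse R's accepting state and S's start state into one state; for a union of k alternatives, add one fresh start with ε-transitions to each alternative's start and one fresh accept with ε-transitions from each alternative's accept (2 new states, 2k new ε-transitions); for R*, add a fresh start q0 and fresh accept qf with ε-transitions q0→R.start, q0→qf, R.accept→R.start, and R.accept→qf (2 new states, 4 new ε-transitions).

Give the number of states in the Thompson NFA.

20

Recursing over subexpressions:
Each of the 9 symbol leaves contributes a 2-state fragment.
  qpp : 4 states
  (qpp)* : 6 states
  p|q : 6 states
  r(p|q)q : 8 states
  q|r|(qpp)*|r(p|q)q : 20 states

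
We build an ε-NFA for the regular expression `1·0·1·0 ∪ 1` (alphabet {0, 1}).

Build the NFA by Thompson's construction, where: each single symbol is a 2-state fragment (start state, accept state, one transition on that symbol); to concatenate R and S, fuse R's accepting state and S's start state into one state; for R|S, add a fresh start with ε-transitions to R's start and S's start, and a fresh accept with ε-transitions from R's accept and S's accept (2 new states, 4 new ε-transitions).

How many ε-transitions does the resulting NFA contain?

4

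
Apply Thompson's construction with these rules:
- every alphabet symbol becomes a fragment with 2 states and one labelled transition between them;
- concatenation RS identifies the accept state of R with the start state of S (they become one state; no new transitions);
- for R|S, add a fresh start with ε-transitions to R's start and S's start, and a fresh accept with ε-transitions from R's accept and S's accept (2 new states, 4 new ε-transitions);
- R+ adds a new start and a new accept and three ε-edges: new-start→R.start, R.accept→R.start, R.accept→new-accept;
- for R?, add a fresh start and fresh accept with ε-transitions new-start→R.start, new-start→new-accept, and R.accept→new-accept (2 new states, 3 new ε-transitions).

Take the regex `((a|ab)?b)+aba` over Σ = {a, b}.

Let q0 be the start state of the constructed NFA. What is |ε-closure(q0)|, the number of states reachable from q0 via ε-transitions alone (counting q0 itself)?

6

Let C(F) = |ε-closure(F.start)| within fragment F, and note whether F accepts ε. Symbol fragments have C = 1 and do not accept ε. Then:
  ab : same as the first factor's closure: |ε-closure| = 1
  a|ab : |ε-closure| = 1 + 1 + 1 = 3 (the new accept is not ε-reachable since no branch accepts ε)
  (a|ab)? : new start has ε-edges to the inner start and to the new accept, so |ε-closure| = 2 + 3 = 5
  (a|ab)?b : |ε-closure| = 5 + (1−1) = 5 (closure spills across the concat boundary because the left factor accepts ε)
  ((a|ab)?b)+ : |ε-closure| = 1 + 5 = 6 (the body doesn't accept ε, so the new accept is not reached)
  ((a|ab)?b)+aba : |ε-closure| equals the left operand's closure size = 6 (its accept is not ε-reachable, so the closure stops there)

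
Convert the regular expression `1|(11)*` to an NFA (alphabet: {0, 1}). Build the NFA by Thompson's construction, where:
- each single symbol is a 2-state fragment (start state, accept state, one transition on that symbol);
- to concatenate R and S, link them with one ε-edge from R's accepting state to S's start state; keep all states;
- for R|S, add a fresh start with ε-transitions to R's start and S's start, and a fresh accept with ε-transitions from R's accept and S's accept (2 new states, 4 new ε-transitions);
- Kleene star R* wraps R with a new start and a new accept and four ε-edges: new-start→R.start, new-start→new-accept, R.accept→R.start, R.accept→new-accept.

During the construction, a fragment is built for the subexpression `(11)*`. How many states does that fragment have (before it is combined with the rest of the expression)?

Fragment for `(11)*`:
Each of the 2 symbol leaves contributes a 2-state fragment.
  11 → 4 states
  (11)* → 6 states

6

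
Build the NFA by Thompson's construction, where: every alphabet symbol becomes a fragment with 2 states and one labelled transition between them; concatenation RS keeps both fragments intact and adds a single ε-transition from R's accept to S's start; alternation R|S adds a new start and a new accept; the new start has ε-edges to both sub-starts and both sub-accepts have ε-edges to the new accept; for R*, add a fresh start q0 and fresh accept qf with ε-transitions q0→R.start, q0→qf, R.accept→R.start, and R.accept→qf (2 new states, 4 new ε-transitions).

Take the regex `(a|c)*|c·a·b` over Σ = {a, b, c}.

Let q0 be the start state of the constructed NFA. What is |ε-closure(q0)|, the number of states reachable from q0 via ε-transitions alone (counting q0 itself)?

Work bottom-up. For each fragment F, track |ε-closure(F.start)| and whether F's accept lies in that closure (i.e. whether F accepts ε). A single-symbol fragment has closure size 1 and does not accept ε.
  a|c — |closure| = 1 + 1 + 1 = 3 (the new accept is not ε-reachable since no branch accepts ε)
  (a|c)* — the star's fresh start ε-reaches both the body's start and the fresh accept: |closure| = 2 + 3 = 5
  c·a·b — same as the first factor's closure: |closure| = 1
  (a|c)*|c·a·b — new start ε-reaches every alternative's start; at least one alternative accepts ε, so the union's new accept is reached too: |closure| = 1 + 5 + 1 + 1 = 8

8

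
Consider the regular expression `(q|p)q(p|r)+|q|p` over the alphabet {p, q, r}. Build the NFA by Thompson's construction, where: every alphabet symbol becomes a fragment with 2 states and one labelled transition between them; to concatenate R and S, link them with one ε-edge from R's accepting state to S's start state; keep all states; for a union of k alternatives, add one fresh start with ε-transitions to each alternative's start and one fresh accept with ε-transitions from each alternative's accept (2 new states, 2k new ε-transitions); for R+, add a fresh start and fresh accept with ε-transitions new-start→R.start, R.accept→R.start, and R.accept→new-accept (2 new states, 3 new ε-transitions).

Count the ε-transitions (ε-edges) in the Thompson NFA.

Recursing over subexpressions:
Each of the 7 symbol leaves contributes 0 ε-transitions.
  q|p → 4 ε-transitions
  p|r → 4 ε-transitions
  (p|r)+ → 7 ε-transitions
  (q|p)q(p|r)+ → 13 ε-transitions
  (q|p)q(p|r)+|q|p → 19 ε-transitions

19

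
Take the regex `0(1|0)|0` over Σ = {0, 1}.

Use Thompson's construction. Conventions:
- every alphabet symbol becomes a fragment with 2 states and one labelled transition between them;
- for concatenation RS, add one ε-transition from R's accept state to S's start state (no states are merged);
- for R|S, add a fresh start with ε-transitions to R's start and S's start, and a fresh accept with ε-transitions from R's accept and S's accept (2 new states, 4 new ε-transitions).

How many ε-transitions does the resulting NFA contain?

9

Per subexpression:
Each of the 4 symbol leaves contributes 0 ε-transitions.
  1|0 : 4 ε-transitions
  0(1|0) : 5 ε-transitions
  0(1|0)|0 : 9 ε-transitions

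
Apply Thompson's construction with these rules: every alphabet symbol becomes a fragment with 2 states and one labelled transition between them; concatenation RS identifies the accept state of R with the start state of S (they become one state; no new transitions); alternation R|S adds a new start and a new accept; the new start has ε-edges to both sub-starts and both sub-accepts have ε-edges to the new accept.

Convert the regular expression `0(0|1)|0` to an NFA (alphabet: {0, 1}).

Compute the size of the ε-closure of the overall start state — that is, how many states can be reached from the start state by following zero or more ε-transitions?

Compute the ε-closure size of each fragment's start state recursively; a symbol fragment's start has no outgoing ε-edge, so its closure is just itself (size 1).
  0|1 — C = 1 + 1 + 1 = 3 (the new accept is not ε-reachable since no branch accepts ε)
  0(0|1) — same as the first factor's closure: C = 1
  0(0|1)|0 — new start ε-reaches every alternative's start; none of them accept ε, so the new accept is not reached: C = 1 + 1 + 1 = 3

3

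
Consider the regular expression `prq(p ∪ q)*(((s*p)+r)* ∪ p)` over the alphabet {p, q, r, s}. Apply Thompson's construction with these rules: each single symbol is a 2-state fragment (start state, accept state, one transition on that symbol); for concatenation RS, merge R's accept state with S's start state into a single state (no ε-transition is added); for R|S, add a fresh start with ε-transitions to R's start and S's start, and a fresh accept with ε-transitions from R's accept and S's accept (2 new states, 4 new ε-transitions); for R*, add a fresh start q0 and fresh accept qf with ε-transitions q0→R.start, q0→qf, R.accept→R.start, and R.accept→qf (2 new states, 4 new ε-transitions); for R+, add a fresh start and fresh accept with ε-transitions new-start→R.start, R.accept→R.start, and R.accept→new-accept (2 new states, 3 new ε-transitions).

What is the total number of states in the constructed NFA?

24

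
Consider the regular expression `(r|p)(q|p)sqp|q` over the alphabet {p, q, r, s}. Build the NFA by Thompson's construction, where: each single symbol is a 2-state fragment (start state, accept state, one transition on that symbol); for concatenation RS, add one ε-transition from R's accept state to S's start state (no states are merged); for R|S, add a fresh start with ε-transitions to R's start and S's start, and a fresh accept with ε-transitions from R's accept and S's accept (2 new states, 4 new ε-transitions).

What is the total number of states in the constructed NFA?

22

Recursing over subexpressions:
Each of the 8 symbol leaves contributes a 2-state fragment.
  r|p : 6 states
  q|p : 6 states
  (r|p)(q|p)sqp : 18 states
  (r|p)(q|p)sqp|q : 22 states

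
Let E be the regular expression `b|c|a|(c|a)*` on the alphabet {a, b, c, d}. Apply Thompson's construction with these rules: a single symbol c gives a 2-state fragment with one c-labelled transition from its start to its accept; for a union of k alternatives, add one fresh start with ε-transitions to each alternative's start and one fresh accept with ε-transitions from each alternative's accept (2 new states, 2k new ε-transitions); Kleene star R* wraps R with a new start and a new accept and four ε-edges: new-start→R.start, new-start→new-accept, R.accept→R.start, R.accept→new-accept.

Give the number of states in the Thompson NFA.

Per subexpression:
Each of the 5 symbol leaves contributes a 2-state fragment.
  c|a — 6 states
  (c|a)* — 8 states
  b|c|a|(c|a)* — 16 states

16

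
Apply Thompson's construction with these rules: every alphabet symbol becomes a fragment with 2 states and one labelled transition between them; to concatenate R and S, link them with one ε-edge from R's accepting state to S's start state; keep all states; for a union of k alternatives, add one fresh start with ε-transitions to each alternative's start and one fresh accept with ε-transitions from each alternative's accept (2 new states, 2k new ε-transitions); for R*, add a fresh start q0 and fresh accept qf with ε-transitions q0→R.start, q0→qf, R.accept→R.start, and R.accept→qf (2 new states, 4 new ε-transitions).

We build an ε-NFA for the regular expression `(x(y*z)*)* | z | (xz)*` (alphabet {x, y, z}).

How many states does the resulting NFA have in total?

22

Building bottom-up:
Each of the 6 symbol leaves contributes a 2-state fragment.
  y* : 4 states
  y*z : 6 states
  (y*z)* : 8 states
  x(y*z)* : 10 states
  (x(y*z)*)* : 12 states
  xz : 4 states
  (xz)* : 6 states
  (x(y*z)*)* | z | (xz)* : 22 states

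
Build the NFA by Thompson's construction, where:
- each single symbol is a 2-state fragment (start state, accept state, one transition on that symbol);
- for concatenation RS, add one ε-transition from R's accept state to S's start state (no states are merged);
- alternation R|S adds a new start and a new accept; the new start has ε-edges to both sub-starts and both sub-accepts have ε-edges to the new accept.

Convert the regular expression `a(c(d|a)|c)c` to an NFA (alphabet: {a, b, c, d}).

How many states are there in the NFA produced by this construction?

16

Bottom-up over the parse tree:
Each of the 6 symbol leaves contributes a 2-state fragment.
  d|a → 6 states
  c(d|a) → 8 states
  c(d|a)|c → 12 states
  a(c(d|a)|c)c → 16 states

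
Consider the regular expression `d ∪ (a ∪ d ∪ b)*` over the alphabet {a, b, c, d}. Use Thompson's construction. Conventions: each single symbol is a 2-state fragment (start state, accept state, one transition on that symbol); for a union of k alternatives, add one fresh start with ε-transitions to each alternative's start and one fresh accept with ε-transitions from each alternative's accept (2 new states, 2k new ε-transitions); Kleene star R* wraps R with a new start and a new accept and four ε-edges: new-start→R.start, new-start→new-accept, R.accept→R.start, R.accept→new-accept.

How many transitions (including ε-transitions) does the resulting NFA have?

18

Per subexpression:
Each of the 4 symbol leaves contributes 1 transition (1 symbol, 0 ε).
  a ∪ d ∪ b : 9 transitions (3 symbol, 6 ε)
  (a ∪ d ∪ b)* : 13 transitions (3 symbol, 10 ε)
  d ∪ (a ∪ d ∪ b)* : 18 transitions (4 symbol, 14 ε)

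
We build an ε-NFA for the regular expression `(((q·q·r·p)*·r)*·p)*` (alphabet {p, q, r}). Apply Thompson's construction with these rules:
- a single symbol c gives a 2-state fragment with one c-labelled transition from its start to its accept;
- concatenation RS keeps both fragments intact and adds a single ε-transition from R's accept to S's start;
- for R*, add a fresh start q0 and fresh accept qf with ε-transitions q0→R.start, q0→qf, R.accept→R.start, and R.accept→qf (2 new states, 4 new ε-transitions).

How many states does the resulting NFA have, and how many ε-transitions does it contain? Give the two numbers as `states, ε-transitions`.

18, 17

By structural recursion:
Each of the 6 symbol leaves contributes 2 states and 0 ε-transitions.
  q·q·r·p = 8 states, 3 ε-transitions
  (q·q·r·p)* = 10 states, 7 ε-transitions
  (q·q·r·p)*·r = 12 states, 8 ε-transitions
  ((q·q·r·p)*·r)* = 14 states, 12 ε-transitions
  ((q·q·r·p)*·r)*·p = 16 states, 13 ε-transitions
  (((q·q·r·p)*·r)*·p)* = 18 states, 17 ε-transitions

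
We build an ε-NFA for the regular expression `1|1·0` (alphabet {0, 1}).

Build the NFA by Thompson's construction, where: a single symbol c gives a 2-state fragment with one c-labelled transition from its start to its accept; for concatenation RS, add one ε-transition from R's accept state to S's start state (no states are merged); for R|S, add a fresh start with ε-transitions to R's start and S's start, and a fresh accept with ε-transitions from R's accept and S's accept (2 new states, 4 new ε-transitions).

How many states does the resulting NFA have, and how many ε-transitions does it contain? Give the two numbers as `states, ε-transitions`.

Recursing over subexpressions:
Each of the 3 symbol leaves contributes 2 states and 0 ε-transitions.
  1·0 → 4 states, 1 ε-transition
  1|1·0 → 8 states, 5 ε-transitions

8, 5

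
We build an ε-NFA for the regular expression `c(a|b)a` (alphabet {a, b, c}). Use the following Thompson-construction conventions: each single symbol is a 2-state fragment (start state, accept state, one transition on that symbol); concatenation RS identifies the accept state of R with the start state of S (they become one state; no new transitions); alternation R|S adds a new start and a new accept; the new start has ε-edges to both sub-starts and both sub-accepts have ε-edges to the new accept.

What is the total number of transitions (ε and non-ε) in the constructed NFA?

Per subexpression:
Each of the 4 symbol leaves contributes 1 transition (1 symbol, 0 ε).
  a|b = 6 transitions (2 symbol, 4 ε)
  c(a|b)a = 8 transitions (4 symbol, 4 ε)

8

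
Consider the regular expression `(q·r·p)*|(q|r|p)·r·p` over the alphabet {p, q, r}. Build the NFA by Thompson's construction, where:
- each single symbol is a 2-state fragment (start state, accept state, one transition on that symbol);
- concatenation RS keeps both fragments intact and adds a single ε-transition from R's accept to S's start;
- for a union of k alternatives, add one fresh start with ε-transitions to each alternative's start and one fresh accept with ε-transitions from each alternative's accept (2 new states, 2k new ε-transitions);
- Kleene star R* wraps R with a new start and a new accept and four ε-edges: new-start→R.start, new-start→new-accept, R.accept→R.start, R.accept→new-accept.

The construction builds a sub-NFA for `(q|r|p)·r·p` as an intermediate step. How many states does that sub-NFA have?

Fragment for `(q|r|p)·r·p`:
Each of the 5 symbol leaves contributes a 2-state fragment.
  q|r|p : 8 states
  (q|r|p)·r·p : 12 states

12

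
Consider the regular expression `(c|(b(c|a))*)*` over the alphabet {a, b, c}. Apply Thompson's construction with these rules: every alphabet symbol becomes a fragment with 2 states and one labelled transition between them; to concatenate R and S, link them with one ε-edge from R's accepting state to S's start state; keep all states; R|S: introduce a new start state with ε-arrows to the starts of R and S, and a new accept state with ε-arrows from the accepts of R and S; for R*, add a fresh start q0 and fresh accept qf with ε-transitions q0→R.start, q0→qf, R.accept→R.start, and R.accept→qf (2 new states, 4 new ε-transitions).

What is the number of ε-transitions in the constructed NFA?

Bottom-up over the parse tree:
Each of the 4 symbol leaves contributes 0 ε-transitions.
  c|a = 4 ε-transitions
  b(c|a) = 5 ε-transitions
  (b(c|a))* = 9 ε-transitions
  c|(b(c|a))* = 13 ε-transitions
  (c|(b(c|a))*)* = 17 ε-transitions

17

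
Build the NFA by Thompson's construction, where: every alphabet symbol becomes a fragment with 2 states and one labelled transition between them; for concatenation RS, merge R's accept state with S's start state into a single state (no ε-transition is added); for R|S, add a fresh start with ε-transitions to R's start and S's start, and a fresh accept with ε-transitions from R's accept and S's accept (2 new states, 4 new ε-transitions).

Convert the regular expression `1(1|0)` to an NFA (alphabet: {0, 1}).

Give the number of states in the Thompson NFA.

7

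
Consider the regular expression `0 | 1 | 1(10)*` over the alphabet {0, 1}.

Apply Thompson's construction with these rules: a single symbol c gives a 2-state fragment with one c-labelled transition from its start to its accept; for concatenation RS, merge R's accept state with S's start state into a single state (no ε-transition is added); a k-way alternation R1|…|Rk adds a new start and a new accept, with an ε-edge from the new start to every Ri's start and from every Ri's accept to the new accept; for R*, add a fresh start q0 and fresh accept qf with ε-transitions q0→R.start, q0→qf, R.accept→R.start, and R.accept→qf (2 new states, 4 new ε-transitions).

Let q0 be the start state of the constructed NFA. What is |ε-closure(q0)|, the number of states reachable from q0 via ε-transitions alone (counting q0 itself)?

4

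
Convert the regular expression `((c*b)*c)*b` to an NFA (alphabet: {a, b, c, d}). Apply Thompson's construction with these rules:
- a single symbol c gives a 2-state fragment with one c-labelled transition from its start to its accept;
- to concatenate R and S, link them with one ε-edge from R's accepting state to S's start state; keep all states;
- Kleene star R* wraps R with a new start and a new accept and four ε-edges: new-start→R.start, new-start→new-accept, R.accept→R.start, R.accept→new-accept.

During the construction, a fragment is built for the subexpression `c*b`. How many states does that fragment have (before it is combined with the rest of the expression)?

6

Fragment for `c*b`:
Each of the 2 symbol leaves contributes a 2-state fragment.
  c* → 4 states
  c*b → 6 states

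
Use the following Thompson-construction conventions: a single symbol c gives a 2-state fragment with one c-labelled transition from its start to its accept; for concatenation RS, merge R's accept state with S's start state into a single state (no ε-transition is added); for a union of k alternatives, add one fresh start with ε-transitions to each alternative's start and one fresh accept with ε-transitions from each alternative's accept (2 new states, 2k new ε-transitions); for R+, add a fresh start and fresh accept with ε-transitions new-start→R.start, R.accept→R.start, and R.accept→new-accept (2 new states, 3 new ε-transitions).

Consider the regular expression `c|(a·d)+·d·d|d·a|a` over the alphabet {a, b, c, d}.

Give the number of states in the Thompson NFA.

Building bottom-up:
Each of the 8 symbol leaves contributes a 2-state fragment.
  a·d — 3 states
  (a·d)+ — 5 states
  (a·d)+·d·d — 7 states
  d·a — 3 states
  c|(a·d)+·d·d|d·a|a — 16 states

16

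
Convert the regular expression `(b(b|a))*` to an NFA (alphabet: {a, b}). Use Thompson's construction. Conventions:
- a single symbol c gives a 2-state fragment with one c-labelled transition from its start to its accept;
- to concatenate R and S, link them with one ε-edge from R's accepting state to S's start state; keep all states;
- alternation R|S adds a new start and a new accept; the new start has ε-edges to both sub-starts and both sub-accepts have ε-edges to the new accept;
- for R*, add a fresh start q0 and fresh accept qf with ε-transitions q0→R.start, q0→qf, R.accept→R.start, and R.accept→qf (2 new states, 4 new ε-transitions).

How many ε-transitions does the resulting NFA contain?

Bottom-up over the parse tree:
Each of the 3 symbol leaves contributes 0 ε-transitions.
  b|a → 4 ε-transitions
  b(b|a) → 5 ε-transitions
  (b(b|a))* → 9 ε-transitions

9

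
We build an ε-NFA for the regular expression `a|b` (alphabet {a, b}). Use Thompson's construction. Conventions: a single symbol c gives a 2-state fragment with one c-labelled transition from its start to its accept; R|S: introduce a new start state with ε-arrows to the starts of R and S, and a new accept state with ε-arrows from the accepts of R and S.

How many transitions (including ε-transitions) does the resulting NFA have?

6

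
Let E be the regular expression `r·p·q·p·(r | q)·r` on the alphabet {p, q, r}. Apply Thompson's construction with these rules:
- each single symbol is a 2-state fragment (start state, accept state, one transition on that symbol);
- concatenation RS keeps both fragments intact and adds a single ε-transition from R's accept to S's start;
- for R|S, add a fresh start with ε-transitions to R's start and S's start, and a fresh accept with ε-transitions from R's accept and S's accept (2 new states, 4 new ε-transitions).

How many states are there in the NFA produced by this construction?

16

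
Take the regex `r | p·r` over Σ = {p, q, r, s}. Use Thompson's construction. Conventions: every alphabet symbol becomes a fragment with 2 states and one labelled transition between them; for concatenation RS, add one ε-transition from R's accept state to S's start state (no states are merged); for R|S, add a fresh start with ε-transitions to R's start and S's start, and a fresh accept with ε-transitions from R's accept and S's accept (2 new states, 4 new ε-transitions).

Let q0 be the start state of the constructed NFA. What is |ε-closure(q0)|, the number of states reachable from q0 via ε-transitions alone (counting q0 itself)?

3

Let C(F) = |ε-closure(F.start)| within fragment F, and note whether F accepts ε. Symbol fragments have C = 1 and do not accept ε. Then:
  p·r → same as the first factor's closure: |closure| = 1
  r | p·r → new start ε-reaches every alternative's start; none of them accept ε, so the new accept is not reached: |closure| = 1 + 1 + 1 = 3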